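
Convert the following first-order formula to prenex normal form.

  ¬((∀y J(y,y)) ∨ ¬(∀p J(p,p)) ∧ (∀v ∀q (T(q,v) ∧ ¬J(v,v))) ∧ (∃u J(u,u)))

Push ¬ through the quantifiers and connectives to reach negation normal form:
  (∃y ¬J(y,y)) ∧ ((∀p J(p,p)) ∨ (∃v ∃q (¬T(q,v) ∨ J(v,v))) ∨ (∀u ¬J(u,u)))
Finally move all quantifiers to the prefix:
  ∃y ∀p ∃v ∃q ∀u (¬J(y,y) ∧ (J(p,p) ∨ ¬T(q,v) ∨ J(v,v) ∨ ¬J(u,u)))

∃y ∀p ∃v ∃q ∀u (¬J(y,y) ∧ (J(p,p) ∨ ¬T(q,v) ∨ J(v,v) ∨ ¬J(u,u)))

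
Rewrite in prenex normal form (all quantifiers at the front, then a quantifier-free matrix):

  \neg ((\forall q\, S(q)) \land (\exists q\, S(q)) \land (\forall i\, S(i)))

Drive negations inward (¬∀x A ≡ ∃x ¬A, ¬∃x A ≡ ∀x ¬A, De Morgan for ∧/∨):
  (\exists q\, \neg S(q)) \lor (\forall q\, \neg S(q)) \lor (\exists i\, \neg S(i))
Give each quantifier a distinct variable: q↦y.
  (\exists q\, \neg S(q)) \lor (\forall y\, \neg S(y)) \lor (\exists i\, \neg S(i))
Finally move all quantifiers to the prefix:
  \exists q\, \forall y\, \exists i\, (\neg S(q) \lor \neg S(y) \lor \neg S(i))

\exists q\, \forall y\, \exists i\, (\neg S(q) \lor \neg S(y) \lor \neg S(i))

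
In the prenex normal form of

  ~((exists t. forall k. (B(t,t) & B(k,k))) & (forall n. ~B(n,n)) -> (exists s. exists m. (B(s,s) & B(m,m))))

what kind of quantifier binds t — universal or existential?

First replace A → B with ¬A ∨ B.
  ~(~((exists t. forall k. (B(t,t) & B(k,k))) & (forall n. ~B(n,n))) | (exists s. exists m. (B(s,s) & B(m,m))))
Drive negations inward (¬∀x A ≡ ∃x ¬A, ¬∃x A ≡ ∀x ¬A, De Morgan for ∧/∨):
  (exists t. forall k. (B(t,t) & B(k,k))) & (forall n. ~B(n,n)) & (forall s. forall m. (~B(s,s) | ~B(m,m)))
Finally move all quantifiers to the prefix:
  exists t. forall k. forall n. forall s. forall m. (B(t,t) & B(k,k) & ~B(n,n) & (~B(s,s) | ~B(m,m)))
The quantifier exists t sits under an even number of negations (counting the antecedent side of each →), so it remains existential.

existential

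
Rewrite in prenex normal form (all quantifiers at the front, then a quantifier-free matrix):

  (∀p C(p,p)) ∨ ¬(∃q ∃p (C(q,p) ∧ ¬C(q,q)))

Move each ¬ inward, flipping quantifiers it crosses:
  (∀p C(p,p)) ∨ (∀q ∀p (¬C(q,p) ∨ C(q,q)))
Standardize variables apart so no two quantifiers bind the same name: p↦u1.
  (∀p C(p,p)) ∨ (∀q ∀u1 (¬C(q,u1) ∨ C(q,q)))
Finally move all quantifiers to the prefix:
  ∀p ∀q ∀u1 (C(p,p) ∨ ¬C(q,u1) ∨ C(q,q))

∀p ∀q ∀u1 (C(p,p) ∨ ¬C(q,u1) ∨ C(q,q))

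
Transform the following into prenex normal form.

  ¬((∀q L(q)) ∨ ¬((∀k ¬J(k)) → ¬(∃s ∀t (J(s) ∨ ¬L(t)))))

∃q ∃k ∀s ∃t (¬L(q) ∧ (J(k) ∨ ¬J(s) ∧ L(t)))

Eliminate → and ↔ using ¬ and ∨.
  ¬((∀q L(q)) ∨ ¬(¬(∀k ¬J(k)) ∨ ¬(∃s ∀t (J(s) ∨ ¬L(t)))))
Drive negations inward (¬∀x A ≡ ∃x ¬A, ¬∃x A ≡ ∀x ¬A, De Morgan for ∧/∨):
  (∃q ¬L(q)) ∧ ((∃k J(k)) ∨ (∀s ∃t (¬J(s) ∧ L(t))))
All bound variables are already distinct, so no renaming is needed.
Extract every quantifier outward, since the variables are now distinct and don't occur free across branches:
  ∃q ∃k ∀s ∃t (¬L(q) ∧ (J(k) ∨ ¬J(s) ∧ L(t)))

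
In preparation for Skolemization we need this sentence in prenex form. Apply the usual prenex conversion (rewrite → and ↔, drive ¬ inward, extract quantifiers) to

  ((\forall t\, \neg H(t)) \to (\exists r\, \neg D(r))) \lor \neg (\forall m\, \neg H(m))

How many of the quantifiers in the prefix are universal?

0

Eliminate → and ↔ using ¬ and ∨.
  \neg (\forall t\, \neg H(t)) \lor (\exists r\, \neg D(r)) \lor \neg (\forall m\, \neg H(m))
Drive negations inward (¬∀x A ≡ ∃x ¬A, ¬∃x A ≡ ∀x ¬A, De Morgan for ∧/∨):
  (\exists t\, H(t)) \lor (\exists r\, \neg D(r)) \lor (\exists m\, H(m))
Pull the quantifiers to the front (each side's bound variable is not free in the other side):
  \exists t\, \exists r\, \exists m\, (H(t) \lor \neg D(r) \lor H(m))
The prefix is \exists t \exists r \exists m: 0 universal, 3 existential.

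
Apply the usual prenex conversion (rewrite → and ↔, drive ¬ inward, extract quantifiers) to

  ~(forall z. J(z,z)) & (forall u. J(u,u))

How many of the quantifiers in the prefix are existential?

Drive negations inward (¬∀x A ≡ ∃x ¬A, ¬∃x A ≡ ∀x ¬A, De Morgan for ∧/∨):
  (exists z. ~J(z,z)) & (forall u. J(u,u))
Pull the quantifiers to the front (each side's bound variable is not free in the other side):
  exists z. forall u. (~J(z,z) & J(u,u))
The prefix is exists z forall u: 1 universal, 1 existential.

1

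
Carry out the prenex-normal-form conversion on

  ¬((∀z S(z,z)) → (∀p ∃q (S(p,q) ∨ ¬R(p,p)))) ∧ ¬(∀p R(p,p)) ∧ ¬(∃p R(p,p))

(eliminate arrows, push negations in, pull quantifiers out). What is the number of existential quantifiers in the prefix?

2

Eliminate → and ↔ using ¬ and ∨.
  ¬(¬(∀z S(z,z)) ∨ (∀p ∃q (S(p,q) ∨ ¬R(p,p)))) ∧ ¬(∀p R(p,p)) ∧ ¬(∃p R(p,p))
Push ¬ through the quantifiers and connectives to reach negation normal form:
  (∀z S(z,z)) ∧ (∃p ∀q (¬S(p,q) ∧ R(p,p))) ∧ (∃p ¬R(p,p)) ∧ (∀p ¬R(p,p))
Give each quantifier a distinct variable: p↦y, p↦t.
  (∀z S(z,z)) ∧ (∃p ∀q (¬S(p,q) ∧ R(p,p))) ∧ (∃y ¬R(y,y)) ∧ (∀t ¬R(t,t))
Pull the quantifiers to the front (each side's bound variable is not free in the other side):
  ∀z ∃p ∀q ∃y ∀t (S(z,z) ∧ ¬S(p,q) ∧ R(p,p) ∧ ¬R(y,y) ∧ ¬R(t,t))
The prefix is ∀z ∃p ∀q ∃y ∀t: 3 universal, 2 existential.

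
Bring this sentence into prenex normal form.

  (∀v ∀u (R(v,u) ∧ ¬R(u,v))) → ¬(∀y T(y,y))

∃v ∃u ∃y (¬R(v,u) ∨ R(u,v) ∨ ¬T(y,y))

First replace A → B with ¬A ∨ B.
  ¬(∀v ∀u (R(v,u) ∧ ¬R(u,v))) ∨ ¬(∀y T(y,y))
Push ¬ through the quantifiers and connectives to reach negation normal form:
  (∃v ∃u (¬R(v,u) ∨ R(u,v))) ∨ (∃y ¬T(y,y))
All bound variables are already distinct, so no renaming is needed.
Finally move all quantifiers to the prefix:
  ∃v ∃u ∃y (¬R(v,u) ∨ R(u,v) ∨ ¬T(y,y))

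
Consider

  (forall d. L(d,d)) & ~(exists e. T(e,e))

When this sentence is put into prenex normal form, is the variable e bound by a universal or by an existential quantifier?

universal

Drive negations inward (¬∀x A ≡ ∃x ¬A, ¬∃x A ≡ ∀x ¬A, De Morgan for ∧/∨):
  (forall d. L(d,d)) & (forall e. ~T(e,e))
Extract every quantifier outward, since the variables are now distinct and don't occur free across branches:
  forall d. forall e. (L(d,d) & ~T(e,e))
The quantifier exists e sits under an odd number of negations, so it flips to forall e.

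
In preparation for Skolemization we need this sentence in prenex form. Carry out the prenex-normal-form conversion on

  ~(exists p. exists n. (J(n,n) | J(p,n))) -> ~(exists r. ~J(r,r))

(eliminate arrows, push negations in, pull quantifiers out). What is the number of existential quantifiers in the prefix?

Eliminate → and ↔ using ¬ and ∨.
  ~~(exists p. exists n. (J(n,n) | J(p,n))) | ~(exists r. ~J(r,r))
Push ¬ through the quantifiers and connectives to reach negation normal form:
  (exists p. exists n. (J(n,n) | J(p,n))) | (forall r. J(r,r))
Extract every quantifier outward, since the variables are now distinct and don't occur free across branches:
  exists p. exists n. forall r. (J(n,n) | J(p,n) | J(r,r))
The prefix is exists p exists n forall r: 1 universal, 2 existential.

2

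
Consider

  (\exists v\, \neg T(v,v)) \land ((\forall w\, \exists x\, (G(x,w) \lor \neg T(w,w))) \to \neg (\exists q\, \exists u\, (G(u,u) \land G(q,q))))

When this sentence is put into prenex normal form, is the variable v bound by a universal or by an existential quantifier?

existential

Eliminate → and ↔ using ¬ and ∨.
  (\exists v\, \neg T(v,v)) \land (\neg (\forall w\, \exists x\, (G(x,w) \lor \neg T(w,w))) \lor \neg (\exists q\, \exists u\, (G(u,u) \land G(q,q))))
Push ¬ through the quantifiers and connectives to reach negation normal form:
  (\exists v\, \neg T(v,v)) \land ((\exists w\, \forall x\, (\neg G(x,w) \land T(w,w))) \lor (\forall q\, \forall u\, (\neg G(u,u) \lor \neg G(q,q))))
All bound variables are already distinct, so no renaming is needed.
Extract every quantifier outward, since the variables are now distinct and don't occur free across branches:
  \exists v\, \exists w\, \forall x\, \forall q\, \forall u\, (\neg T(v,v) \land (\neg G(x,w) \land T(w,w) \lor \neg G(u,u) \lor \neg G(q,q)))
The quantifier \exists v sits under an even number of negations (counting the antecedent side of each →), so it remains existential.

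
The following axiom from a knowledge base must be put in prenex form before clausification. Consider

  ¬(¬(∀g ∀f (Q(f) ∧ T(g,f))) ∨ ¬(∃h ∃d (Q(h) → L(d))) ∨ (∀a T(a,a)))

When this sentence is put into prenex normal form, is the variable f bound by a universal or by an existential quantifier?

universal

Rewrite implications/biconditionals: A → B as ¬A ∨ B.
  ¬(¬(∀g ∀f (Q(f) ∧ T(g,f))) ∨ ¬(∃h ∃d (¬Q(h) ∨ L(d))) ∨ (∀a T(a,a)))
Drive negations inward (¬∀x A ≡ ∃x ¬A, ¬∃x A ≡ ∀x ¬A, De Morgan for ∧/∨):
  (∀g ∀f (Q(f) ∧ T(g,f))) ∧ (∃h ∃d (¬Q(h) ∨ L(d))) ∧ (∃a ¬T(a,a))
All bound variables are already distinct, so no renaming is needed.
Pull the quantifiers to the front (each side's bound variable is not free in the other side):
  ∀g ∀f ∃h ∃d ∃a (Q(f) ∧ T(g,f) ∧ (¬Q(h) ∨ L(d)) ∧ ¬T(a,a))
The quantifier ∀f sits under an even number of negations (counting the antecedent side of each →), so it remains universal.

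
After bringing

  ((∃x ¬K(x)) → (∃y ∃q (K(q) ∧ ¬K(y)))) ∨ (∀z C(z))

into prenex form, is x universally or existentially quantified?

First replace A → B with ¬A ∨ B.
  ¬(∃x ¬K(x)) ∨ (∃y ∃q (K(q) ∧ ¬K(y))) ∨ (∀z C(z))
Push ¬ through the quantifiers and connectives to reach negation normal form:
  (∀x K(x)) ∨ (∃y ∃q (K(q) ∧ ¬K(y))) ∨ (∀z C(z))
All bound variables are already distinct, so no renaming is needed.
Pull the quantifiers to the front (each side's bound variable is not free in the other side):
  ∀x ∃y ∃q ∀z (K(x) ∨ K(q) ∧ ¬K(y) ∨ C(z))
The quantifier ∃x sits under an odd number of negations (counting the antecedent side of each →), so it flips to ∀x.

universal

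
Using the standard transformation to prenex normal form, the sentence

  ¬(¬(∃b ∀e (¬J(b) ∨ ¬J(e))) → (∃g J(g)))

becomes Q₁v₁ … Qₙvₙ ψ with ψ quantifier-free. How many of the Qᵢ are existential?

1

Eliminate → and ↔ using ¬ and ∨.
  ¬(¬¬(∃b ∀e (¬J(b) ∨ ¬J(e))) ∨ (∃g J(g)))
Move each ¬ inward, flipping quantifiers it crosses:
  (∀b ∃e (J(b) ∧ J(e))) ∧ (∀g ¬J(g))
All bound variables are already distinct, so no renaming is needed.
Extract every quantifier outward, since the variables are now distinct and don't occur free across branches:
  ∀b ∃e ∀g (J(b) ∧ J(e) ∧ ¬J(g))
The prefix is ∀b ∃e ∀g: 2 universal, 1 existential.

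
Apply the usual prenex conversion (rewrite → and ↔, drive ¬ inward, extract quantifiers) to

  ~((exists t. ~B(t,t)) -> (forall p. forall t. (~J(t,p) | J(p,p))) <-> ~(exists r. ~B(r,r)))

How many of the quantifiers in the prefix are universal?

Rewrite implications/biconditionals: A → B as ¬A ∨ B; A ↔ B as (¬A ∨ B) ∧ (¬B ∨ A).
  ~((~(~(exists t. ~B(t,t)) | (forall p. forall t. (~J(t,p) | J(p,p)))) | ~(exists r. ~B(r,r))) & (~~(exists r. ~B(r,r)) | ~(exists t. ~B(t,t)) | (forall p. forall t. (~J(t,p) | J(p,p)))))
Move each ¬ inward, flipping quantifiers it crosses:
  ((forall t. B(t,t)) | (forall p. forall t. (~J(t,p) | J(p,p)))) & (exists r. ~B(r,r)) | (forall r. B(r,r)) & (exists t. ~B(t,t)) & (exists p. exists t. (J(t,p) & ~J(p,p)))
Standardize variables apart so no two quantifiers bind the same name: t↦s, r↦z1, t↦q, p↦u1, t↦y.
  ((forall t. B(t,t)) | (forall p. forall s. (~J(s,p) | J(p,p)))) & (exists r. ~B(r,r)) | (forall z1. B(z1,z1)) & (exists q. ~B(q,q)) & (exists u1. exists y. (J(y,u1) & ~J(u1,u1)))
Extract every quantifier outward, since the variables are now distinct and don't occur free across branches:
  forall t. forall p. forall s. exists r. forall z1. exists q. exists u1. exists y. ((B(t,t) | ~J(s,p) | J(p,p)) & ~B(r,r) | B(z1,z1) & ~B(q,q) & J(y,u1) & ~J(u1,u1))
The prefix is forall t forall p forall s exists r forall z1 exists q exists u1 exists y: 4 universal, 4 existential.

4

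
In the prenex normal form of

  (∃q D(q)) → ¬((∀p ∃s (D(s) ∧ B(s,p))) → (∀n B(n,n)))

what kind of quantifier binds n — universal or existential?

existential

Rewrite implications/biconditionals: A → B as ¬A ∨ B.
  ¬(∃q D(q)) ∨ ¬(¬(∀p ∃s (D(s) ∧ B(s,p))) ∨ (∀n B(n,n)))
Drive negations inward (¬∀x A ≡ ∃x ¬A, ¬∃x A ≡ ∀x ¬A, De Morgan for ∧/∨):
  (∀q ¬D(q)) ∨ (∀p ∃s (D(s) ∧ B(s,p))) ∧ (∃n ¬B(n,n))
Finally move all quantifiers to the prefix:
  ∀q ∀p ∃s ∃n (¬D(q) ∨ D(s) ∧ B(s,p) ∧ ¬B(n,n))
The quantifier ∀n sits under an odd number of negations (counting the antecedent side of each →), so it flips to ∃n.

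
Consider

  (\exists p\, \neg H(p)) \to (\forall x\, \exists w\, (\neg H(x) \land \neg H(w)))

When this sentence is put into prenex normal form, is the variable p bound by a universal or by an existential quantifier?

Eliminate → and ↔ using ¬ and ∨.
  \neg (\exists p\, \neg H(p)) \lor (\forall x\, \exists w\, (\neg H(x) \land \neg H(w)))
Drive negations inward (¬∀x A ≡ ∃x ¬A, ¬∃x A ≡ ∀x ¬A, De Morgan for ∧/∨):
  (\forall p\, H(p)) \lor (\forall x\, \exists w\, (\neg H(x) \land \neg H(w)))
All bound variables are already distinct, so no renaming is needed.
Finally move all quantifiers to the prefix:
  \forall p\, \forall x\, \exists w\, (H(p) \lor \neg H(x) \land \neg H(w))
The quantifier \exists p sits under an odd number of negations (counting the antecedent side of each →), so it flips to \forall p.

universal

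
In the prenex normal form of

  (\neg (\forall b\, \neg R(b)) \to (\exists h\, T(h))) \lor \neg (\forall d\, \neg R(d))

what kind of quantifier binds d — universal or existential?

Eliminate → and ↔ using ¬ and ∨.
  \neg \neg (\forall b\, \neg R(b)) \lor (\exists h\, T(h)) \lor \neg (\forall d\, \neg R(d))
Drive negations inward (¬∀x A ≡ ∃x ¬A, ¬∃x A ≡ ∀x ¬A, De Morgan for ∧/∨):
  (\forall b\, \neg R(b)) \lor (\exists h\, T(h)) \lor (\exists d\, R(d))
Finally move all quantifiers to the prefix:
  \forall b\, \exists h\, \exists d\, (\neg R(b) \lor T(h) \lor R(d))
The quantifier \forall d sits under an odd number of negations (counting the antecedent side of each →), so it flips to \exists d.

existential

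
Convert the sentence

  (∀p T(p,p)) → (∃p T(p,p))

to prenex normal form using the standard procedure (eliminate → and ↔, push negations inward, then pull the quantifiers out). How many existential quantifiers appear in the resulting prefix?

Rewrite implications/biconditionals: A → B as ¬A ∨ B.
  ¬(∀p T(p,p)) ∨ (∃p T(p,p))
Drive negations inward (¬∀x A ≡ ∃x ¬A, ¬∃x A ≡ ∀x ¬A, De Morgan for ∧/∨):
  (∃p ¬T(p,p)) ∨ (∃p T(p,p))
Give each quantifier a distinct variable: p↦w1.
  (∃p ¬T(p,p)) ∨ (∃w1 T(w1,w1))
Pull the quantifiers to the front (each side's bound variable is not free in the other side):
  ∃p ∃w1 (¬T(p,p) ∨ T(w1,w1))
The prefix is ∃p ∃w1: 0 universal, 2 existential.

2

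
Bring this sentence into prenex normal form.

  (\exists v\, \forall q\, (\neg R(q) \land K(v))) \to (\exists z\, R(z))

First replace A → B with ¬A ∨ B.
  \neg (\exists v\, \forall q\, (\neg R(q) \land K(v))) \lor (\exists z\, R(z))
Push ¬ through the quantifiers and connectives to reach negation normal form:
  (\forall v\, \exists q\, (R(q) \lor \neg K(v))) \lor (\exists z\, R(z))
All bound variables are already distinct, so no renaming is needed.
Finally move all quantifiers to the prefix:
  \forall v\, \exists q\, \exists z\, (R(q) \lor \neg K(v) \lor R(z))

\forall v\, \exists q\, \exists z\, (R(q) \lor \neg K(v) \lor R(z))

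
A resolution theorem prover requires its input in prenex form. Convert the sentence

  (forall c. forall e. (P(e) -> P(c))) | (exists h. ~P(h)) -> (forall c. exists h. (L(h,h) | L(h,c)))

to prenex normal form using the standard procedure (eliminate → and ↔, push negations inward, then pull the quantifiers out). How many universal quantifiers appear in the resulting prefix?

Eliminate → and ↔ using ¬ and ∨.
  ~((forall c. forall e. (~P(e) | P(c))) | (exists h. ~P(h))) | (forall c. exists h. (L(h,h) | L(h,c)))
Drive negations inward (¬∀x A ≡ ∃x ¬A, ¬∃x A ≡ ∀x ¬A, De Morgan for ∧/∨):
  (exists c. exists e. (P(e) & ~P(c))) & (forall h. P(h)) | (forall c. exists h. (L(h,h) | L(h,c)))
Give each quantifier a distinct variable: c↦a, h↦u1.
  (exists c. exists e. (P(e) & ~P(c))) & (forall h. P(h)) | (forall a. exists u1. (L(u1,u1) | L(u1,a)))
Extract every quantifier outward, since the variables are now distinct and don't occur free across branches:
  exists c. exists e. forall h. forall a. exists u1. (P(e) & ~P(c) & P(h) | L(u1,u1) | L(u1,a))
The prefix is exists c exists e forall h forall a exists u1: 2 universal, 3 existential.

2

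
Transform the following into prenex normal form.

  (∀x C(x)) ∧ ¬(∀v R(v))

∀x ∃v (C(x) ∧ ¬R(v))

Push ¬ through the quantifiers and connectives to reach negation normal form:
  (∀x C(x)) ∧ (∃v ¬R(v))
All bound variables are already distinct, so no renaming is needed.
Pull the quantifiers to the front (each side's bound variable is not free in the other side):
  ∀x ∃v (C(x) ∧ ¬R(v))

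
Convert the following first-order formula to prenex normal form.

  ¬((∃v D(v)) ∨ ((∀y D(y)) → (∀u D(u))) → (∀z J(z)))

∃v ∃y ∀u ∃z ((D(v) ∨ ¬D(y) ∨ D(u)) ∧ ¬J(z))

First replace A → B with ¬A ∨ B.
  ¬(¬((∃v D(v)) ∨ ¬(∀y D(y)) ∨ (∀u D(u))) ∨ (∀z J(z)))
Drive negations inward (¬∀x A ≡ ∃x ¬A, ¬∃x A ≡ ∀x ¬A, De Morgan for ∧/∨):
  ((∃v D(v)) ∨ (∃y ¬D(y)) ∨ (∀u D(u))) ∧ (∃z ¬J(z))
Finally move all quantifiers to the prefix:
  ∃v ∃y ∀u ∃z ((D(v) ∨ ¬D(y) ∨ D(u)) ∧ ¬J(z))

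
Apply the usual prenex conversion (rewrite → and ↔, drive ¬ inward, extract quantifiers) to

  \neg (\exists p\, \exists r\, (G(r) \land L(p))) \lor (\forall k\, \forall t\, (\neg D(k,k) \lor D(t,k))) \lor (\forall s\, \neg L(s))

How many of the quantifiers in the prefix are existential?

0

Push ¬ through the quantifiers and connectives to reach negation normal form:
  (\forall p\, \forall r\, (\neg G(r) \lor \neg L(p))) \lor (\forall k\, \forall t\, (\neg D(k,k) \lor D(t,k))) \lor (\forall s\, \neg L(s))
Pull the quantifiers to the front (each side's bound variable is not free in the other side):
  \forall p\, \forall r\, \forall k\, \forall t\, \forall s\, (\neg G(r) \lor \neg L(p) \lor \neg D(k,k) \lor D(t,k) \lor \neg L(s))
The prefix is \forall p \forall r \forall k \forall t \forall s: 5 universal, 0 existential.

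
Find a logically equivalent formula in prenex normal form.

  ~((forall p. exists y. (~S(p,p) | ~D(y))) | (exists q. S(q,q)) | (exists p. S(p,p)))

exists p. forall y. forall q. forall u. (S(p,p) & D(y) & ~S(q,q) & ~S(u,u))

Push ¬ through the quantifiers and connectives to reach negation normal form:
  (exists p. forall y. (S(p,p) & D(y))) & (forall q. ~S(q,q)) & (forall p. ~S(p,p))
Rename bound variables to avoid capture: p↦u.
  (exists p. forall y. (S(p,p) & D(y))) & (forall q. ~S(q,q)) & (forall u. ~S(u,u))
Pull the quantifiers to the front (each side's bound variable is not free in the other side):
  exists p. forall y. forall q. forall u. (S(p,p) & D(y) & ~S(q,q) & ~S(u,u))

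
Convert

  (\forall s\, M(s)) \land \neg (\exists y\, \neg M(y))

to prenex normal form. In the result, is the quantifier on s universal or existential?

Move each ¬ inward, flipping quantifiers it crosses:
  (\forall s\, M(s)) \land (\forall y\, M(y))
All bound variables are already distinct, so no renaming is needed.
Pull the quantifiers to the front (each side's bound variable is not free in the other side):
  \forall s\, \forall y\, (M(s) \land M(y))
The quantifier \forall s sits under an even number of negations, so it remains universal.

universal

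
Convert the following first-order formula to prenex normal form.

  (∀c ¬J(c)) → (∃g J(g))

Rewrite implications/biconditionals: A → B as ¬A ∨ B.
  ¬(∀c ¬J(c)) ∨ (∃g J(g))
Move each ¬ inward, flipping quantifiers it crosses:
  (∃c J(c)) ∨ (∃g J(g))
All bound variables are already distinct, so no renaming is needed.
Extract every quantifier outward, since the variables are now distinct and don't occur free across branches:
  ∃c ∃g (J(c) ∨ J(g))

∃c ∃g (J(c) ∨ J(g))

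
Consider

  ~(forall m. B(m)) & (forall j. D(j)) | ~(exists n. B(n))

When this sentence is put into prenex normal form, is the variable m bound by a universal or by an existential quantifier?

Push ¬ through the quantifiers and connectives to reach negation normal form:
  (exists m. ~B(m)) & (forall j. D(j)) | (forall n. ~B(n))
Finally move all quantifiers to the prefix:
  exists m. forall j. forall n. (~B(m) & D(j) | ~B(n))
The quantifier forall m sits under an odd number of negations, so it flips to exists m.

existential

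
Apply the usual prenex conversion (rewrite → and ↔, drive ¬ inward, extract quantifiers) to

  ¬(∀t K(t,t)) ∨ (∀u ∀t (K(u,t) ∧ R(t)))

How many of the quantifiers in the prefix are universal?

Drive negations inward (¬∀x A ≡ ∃x ¬A, ¬∃x A ≡ ∀x ¬A, De Morgan for ∧/∨):
  (∃t ¬K(t,t)) ∨ (∀u ∀t (K(u,t) ∧ R(t)))
Standardize variables apart so no two quantifiers bind the same name: t↦b.
  (∃t ¬K(t,t)) ∨ (∀u ∀b (K(u,b) ∧ R(b)))
Pull the quantifiers to the front (each side's bound variable is not free in the other side):
  ∃t ∀u ∀b (¬K(t,t) ∨ K(u,b) ∧ R(b))
The prefix is ∃t ∀u ∀b: 2 universal, 1 existential.

2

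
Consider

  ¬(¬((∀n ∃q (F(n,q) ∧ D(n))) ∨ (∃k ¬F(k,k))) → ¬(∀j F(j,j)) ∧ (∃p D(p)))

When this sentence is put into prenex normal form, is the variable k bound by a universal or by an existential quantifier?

First replace A → B with ¬A ∨ B.
  ¬(¬¬((∀n ∃q (F(n,q) ∧ D(n))) ∨ (∃k ¬F(k,k))) ∨ ¬(∀j F(j,j)) ∧ (∃p D(p)))
Drive negations inward (¬∀x A ≡ ∃x ¬A, ¬∃x A ≡ ∀x ¬A, De Morgan for ∧/∨):
  (∃n ∀q (¬F(n,q) ∨ ¬D(n))) ∧ (∀k F(k,k)) ∧ ((∀j F(j,j)) ∨ (∀p ¬D(p)))
All bound variables are already distinct, so no renaming is needed.
Pull the quantifiers to the front (each side's bound variable is not free in the other side):
  ∃n ∀q ∀k ∀j ∀p ((¬F(n,q) ∨ ¬D(n)) ∧ F(k,k) ∧ (F(j,j) ∨ ¬D(p)))
The quantifier ∃k sits under an odd number of negations (counting the antecedent side of each →), so it flips to ∀k.

universal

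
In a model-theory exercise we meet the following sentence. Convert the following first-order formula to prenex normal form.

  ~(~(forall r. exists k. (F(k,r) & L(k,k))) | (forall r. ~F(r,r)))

forall r. exists k. exists y1. (F(k,r) & L(k,k) & F(y1,y1))

Push ¬ through the quantifiers and connectives to reach negation normal form:
  (forall r. exists k. (F(k,r) & L(k,k))) & (exists r. F(r,r))
Rename bound variables to avoid capture: r↦y1.
  (forall r. exists k. (F(k,r) & L(k,k))) & (exists y1. F(y1,y1))
Finally move all quantifiers to the prefix:
  forall r. exists k. exists y1. (F(k,r) & L(k,k) & F(y1,y1))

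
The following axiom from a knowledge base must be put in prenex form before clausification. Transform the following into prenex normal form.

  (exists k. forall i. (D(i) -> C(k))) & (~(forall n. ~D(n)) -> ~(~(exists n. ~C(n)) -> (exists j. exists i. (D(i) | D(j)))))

exists k. forall i. forall n. forall y1. forall j. forall t. ((~D(i) | C(k)) & (~D(n) | C(y1) & ~D(t) & ~D(j)))

First replace A → B with ¬A ∨ B.
  (exists k. forall i. (~D(i) | C(k))) & (~~(forall n. ~D(n)) | ~(~~(exists n. ~C(n)) | (exists j. exists i. (D(i) | D(j)))))
Push ¬ through the quantifiers and connectives to reach negation normal form:
  (exists k. forall i. (~D(i) | C(k))) & ((forall n. ~D(n)) | (forall n. C(n)) & (forall j. forall i. (~D(i) & ~D(j))))
Rename bound variables to avoid capture: n↦y1, i↦t.
  (exists k. forall i. (~D(i) | C(k))) & ((forall n. ~D(n)) | (forall y1. C(y1)) & (forall j. forall t. (~D(t) & ~D(j))))
Finally move all quantifiers to the prefix:
  exists k. forall i. forall n. forall y1. forall j. forall t. ((~D(i) | C(k)) & (~D(n) | C(y1) & ~D(t) & ~D(j)))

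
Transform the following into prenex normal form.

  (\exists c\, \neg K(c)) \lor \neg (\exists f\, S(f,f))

\exists c\, \forall f\, (\neg K(c) \lor \neg S(f,f))

Drive negations inward (¬∀x A ≡ ∃x ¬A, ¬∃x A ≡ ∀x ¬A, De Morgan for ∧/∨):
  (\exists c\, \neg K(c)) \lor (\forall f\, \neg S(f,f))
Pull the quantifiers to the front (each side's bound variable is not free in the other side):
  \exists c\, \forall f\, (\neg K(c) \lor \neg S(f,f))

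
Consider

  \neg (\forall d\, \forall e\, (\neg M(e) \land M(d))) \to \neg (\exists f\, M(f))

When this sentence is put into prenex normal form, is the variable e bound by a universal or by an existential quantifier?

Eliminate → and ↔ using ¬ and ∨.
  \neg \neg (\forall d\, \forall e\, (\neg M(e) \land M(d))) \lor \neg (\exists f\, M(f))
Drive negations inward (¬∀x A ≡ ∃x ¬A, ¬∃x A ≡ ∀x ¬A, De Morgan for ∧/∨):
  (\forall d\, \forall e\, (\neg M(e) \land M(d))) \lor (\forall f\, \neg M(f))
All bound variables are already distinct, so no renaming is needed.
Pull the quantifiers to the front (each side's bound variable is not free in the other side):
  \forall d\, \forall e\, \forall f\, (\neg M(e) \land M(d) \lor \neg M(f))
The quantifier \forall e sits under an even number of negations (counting the antecedent side of each →), so it remains universal.

universal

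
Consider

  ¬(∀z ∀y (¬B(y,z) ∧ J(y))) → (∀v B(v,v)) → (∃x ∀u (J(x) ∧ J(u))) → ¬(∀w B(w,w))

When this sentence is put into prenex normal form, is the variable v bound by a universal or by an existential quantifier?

Rewrite implications/biconditionals: A → B as ¬A ∨ B.
  ¬¬(∀z ∀y (¬B(y,z) ∧ J(y))) ∨ ¬(∀v B(v,v)) ∨ ¬(∃x ∀u (J(x) ∧ J(u))) ∨ ¬(∀w B(w,w))
Drive negations inward (¬∀x A ≡ ∃x ¬A, ¬∃x A ≡ ∀x ¬A, De Morgan for ∧/∨):
  (∀z ∀y (¬B(y,z) ∧ J(y))) ∨ (∃v ¬B(v,v)) ∨ (∀x ∃u (¬J(x) ∨ ¬J(u))) ∨ (∃w ¬B(w,w))
All bound variables are already distinct, so no renaming is needed.
Extract every quantifier outward, since the variables are now distinct and don't occur free across branches:
  ∀z ∀y ∃v ∀x ∃u ∃w (¬B(y,z) ∧ J(y) ∨ ¬B(v,v) ∨ ¬J(x) ∨ ¬J(u) ∨ ¬B(w,w))
The quantifier ∀v sits under an odd number of negations (counting the antecedent side of each →), so it flips to ∃v.

existential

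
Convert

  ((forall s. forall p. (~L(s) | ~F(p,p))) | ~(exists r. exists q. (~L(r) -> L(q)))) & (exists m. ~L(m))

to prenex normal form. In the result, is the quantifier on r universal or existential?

universal

Eliminate → and ↔ using ¬ and ∨.
  ((forall s. forall p. (~L(s) | ~F(p,p))) | ~(exists r. exists q. (~~L(r) | L(q)))) & (exists m. ~L(m))
Move each ¬ inward, flipping quantifiers it crosses:
  ((forall s. forall p. (~L(s) | ~F(p,p))) | (forall r. forall q. (~L(r) & ~L(q)))) & (exists m. ~L(m))
All bound variables are already distinct, so no renaming is needed.
Finally move all quantifiers to the prefix:
  forall s. forall p. forall r. forall q. exists m. ((~L(s) | ~F(p,p) | ~L(r) & ~L(q)) & ~L(m))
The quantifier exists r sits under an odd number of negations (counting the antecedent side of each →), so it flips to forall r.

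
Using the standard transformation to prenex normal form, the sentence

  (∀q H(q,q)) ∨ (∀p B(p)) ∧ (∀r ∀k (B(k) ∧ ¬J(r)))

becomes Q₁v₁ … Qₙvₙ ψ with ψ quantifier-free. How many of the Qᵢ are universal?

All bound variables are already distinct, so no renaming is needed.
Extract every quantifier outward, since the variables are now distinct and don't occur free across branches:
  ∀q ∀p ∀r ∀k (H(q,q) ∨ B(p) ∧ B(k) ∧ ¬J(r))
The prefix is ∀q ∀p ∀r ∀k: 4 universal, 0 existential.

4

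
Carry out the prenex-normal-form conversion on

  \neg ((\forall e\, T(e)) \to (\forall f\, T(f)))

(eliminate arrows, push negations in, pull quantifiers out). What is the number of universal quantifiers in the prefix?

1

First replace A → B with ¬A ∨ B.
  \neg (\neg (\forall e\, T(e)) \lor (\forall f\, T(f)))
Drive negations inward (¬∀x A ≡ ∃x ¬A, ¬∃x A ≡ ∀x ¬A, De Morgan for ∧/∨):
  (\forall e\, T(e)) \land (\exists f\, \neg T(f))
Extract every quantifier outward, since the variables are now distinct and don't occur free across branches:
  \forall e\, \exists f\, (T(e) \land \neg T(f))
The prefix is \forall e \exists f: 1 universal, 1 existential.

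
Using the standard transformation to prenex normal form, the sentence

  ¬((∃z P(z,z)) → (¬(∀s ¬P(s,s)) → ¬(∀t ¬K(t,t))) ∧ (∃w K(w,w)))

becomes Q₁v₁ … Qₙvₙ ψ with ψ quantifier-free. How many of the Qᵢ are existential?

First replace A → B with ¬A ∨ B.
  ¬(¬(∃z P(z,z)) ∨ (¬¬(∀s ¬P(s,s)) ∨ ¬(∀t ¬K(t,t))) ∧ (∃w K(w,w)))
Push ¬ through the quantifiers and connectives to reach negation normal form:
  (∃z P(z,z)) ∧ ((∃s P(s,s)) ∧ (∀t ¬K(t,t)) ∨ (∀w ¬K(w,w)))
Pull the quantifiers to the front (each side's bound variable is not free in the other side):
  ∃z ∃s ∀t ∀w (P(z,z) ∧ (P(s,s) ∧ ¬K(t,t) ∨ ¬K(w,w)))
The prefix is ∃z ∃s ∀t ∀w: 2 universal, 2 existential.

2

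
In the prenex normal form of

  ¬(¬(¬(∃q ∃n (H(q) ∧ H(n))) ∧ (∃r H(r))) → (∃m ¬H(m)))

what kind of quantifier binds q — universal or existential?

First replace A → B with ¬A ∨ B.
  ¬(¬¬(¬(∃q ∃n (H(q) ∧ H(n))) ∧ (∃r H(r))) ∨ (∃m ¬H(m)))
Move each ¬ inward, flipping quantifiers it crosses:
  ((∃q ∃n (H(q) ∧ H(n))) ∨ (∀r ¬H(r))) ∧ (∀m H(m))
All bound variables are already distinct, so no renaming is needed.
Pull the quantifiers to the front (each side's bound variable is not free in the other side):
  ∃q ∃n ∀r ∀m ((H(q) ∧ H(n) ∨ ¬H(r)) ∧ H(m))
The quantifier ∃q sits under an even number of negations (counting the antecedent side of each →), so it remains existential.

existential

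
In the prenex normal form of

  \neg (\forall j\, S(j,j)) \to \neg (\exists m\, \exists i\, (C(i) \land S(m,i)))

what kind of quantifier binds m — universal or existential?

universal

Rewrite implications/biconditionals: A → B as ¬A ∨ B.
  \neg \neg (\forall j\, S(j,j)) \lor \neg (\exists m\, \exists i\, (C(i) \land S(m,i)))
Drive negations inward (¬∀x A ≡ ∃x ¬A, ¬∃x A ≡ ∀x ¬A, De Morgan for ∧/∨):
  (\forall j\, S(j,j)) \lor (\forall m\, \forall i\, (\neg C(i) \lor \neg S(m,i)))
Pull the quantifiers to the front (each side's bound variable is not free in the other side):
  \forall j\, \forall m\, \forall i\, (S(j,j) \lor \neg C(i) \lor \neg S(m,i))
The quantifier \exists m sits under an odd number of negations (counting the antecedent side of each →), so it flips to \forall m.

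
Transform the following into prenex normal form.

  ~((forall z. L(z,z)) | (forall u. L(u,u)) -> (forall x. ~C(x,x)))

First replace A → B with ¬A ∨ B.
  ~(~((forall z. L(z,z)) | (forall u. L(u,u))) | (forall x. ~C(x,x)))
Move each ¬ inward, flipping quantifiers it crosses:
  ((forall z. L(z,z)) | (forall u. L(u,u))) & (exists x. C(x,x))
All bound variables are already distinct, so no renaming is needed.
Pull the quantifiers to the front (each side's bound variable is not free in the other side):
  forall z. forall u. exists x. ((L(z,z) | L(u,u)) & C(x,x))

forall z. forall u. exists x. ((L(z,z) | L(u,u)) & C(x,x))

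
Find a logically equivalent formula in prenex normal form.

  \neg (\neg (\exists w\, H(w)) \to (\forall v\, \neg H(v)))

\forall w\, \exists v\, (\neg H(w) \land H(v))

Eliminate → and ↔ using ¬ and ∨.
  \neg (\neg \neg (\exists w\, H(w)) \lor (\forall v\, \neg H(v)))
Push ¬ through the quantifiers and connectives to reach negation normal form:
  (\forall w\, \neg H(w)) \land (\exists v\, H(v))
Finally move all quantifiers to the prefix:
  \forall w\, \exists v\, (\neg H(w) \land H(v))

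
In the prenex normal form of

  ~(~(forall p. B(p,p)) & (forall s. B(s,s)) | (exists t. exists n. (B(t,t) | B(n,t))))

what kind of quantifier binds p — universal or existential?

Drive negations inward (¬∀x A ≡ ∃x ¬A, ¬∃x A ≡ ∀x ¬A, De Morgan for ∧/∨):
  ((forall p. B(p,p)) | (exists s. ~B(s,s))) & (forall t. forall n. (~B(t,t) & ~B(n,t)))
All bound variables are already distinct, so no renaming is needed.
Pull the quantifiers to the front (each side's bound variable is not free in the other side):
  forall p. exists s. forall t. forall n. ((B(p,p) | ~B(s,s)) & ~B(t,t) & ~B(n,t))
The quantifier forall p sits under an even number of negations, so it remains universal.

universal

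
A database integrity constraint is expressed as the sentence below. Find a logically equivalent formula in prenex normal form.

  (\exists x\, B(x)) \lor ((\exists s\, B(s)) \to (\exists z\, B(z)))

\exists x\, \forall s\, \exists z\, (B(x) \lor \neg B(s) \lor B(z))

First replace A → B with ¬A ∨ B.
  (\exists x\, B(x)) \lor \neg (\exists s\, B(s)) \lor (\exists z\, B(z))
Push ¬ through the quantifiers and connectives to reach negation normal form:
  (\exists x\, B(x)) \lor (\forall s\, \neg B(s)) \lor (\exists z\, B(z))
Finally move all quantifiers to the prefix:
  \exists x\, \forall s\, \exists z\, (B(x) \lor \neg B(s) \lor B(z))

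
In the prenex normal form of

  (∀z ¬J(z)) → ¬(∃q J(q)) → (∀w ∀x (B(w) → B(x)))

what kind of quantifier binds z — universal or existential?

Eliminate → and ↔ using ¬ and ∨.
  ¬(∀z ¬J(z)) ∨ ¬¬(∃q J(q)) ∨ (∀w ∀x (¬B(w) ∨ B(x)))
Move each ¬ inward, flipping quantifiers it crosses:
  (∃z J(z)) ∨ (∃q J(q)) ∨ (∀w ∀x (¬B(w) ∨ B(x)))
All bound variables are already distinct, so no renaming is needed.
Pull the quantifiers to the front (each side's bound variable is not free in the other side):
  ∃z ∃q ∀w ∀x (J(z) ∨ J(q) ∨ ¬B(w) ∨ B(x))
The quantifier ∀z sits under an odd number of negations (counting the antecedent side of each →), so it flips to ∃z.

existential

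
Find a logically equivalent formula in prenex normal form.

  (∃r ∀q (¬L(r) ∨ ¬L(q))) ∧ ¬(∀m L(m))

Move each ¬ inward, flipping quantifiers it crosses:
  (∃r ∀q (¬L(r) ∨ ¬L(q))) ∧ (∃m ¬L(m))
All bound variables are already distinct, so no renaming is needed.
Finally move all quantifiers to the prefix:
  ∃r ∀q ∃m ((¬L(r) ∨ ¬L(q)) ∧ ¬L(m))

∃r ∀q ∃m ((¬L(r) ∨ ¬L(q)) ∧ ¬L(m))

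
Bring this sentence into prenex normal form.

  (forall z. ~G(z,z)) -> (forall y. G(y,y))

exists z. forall y. (G(z,z) | G(y,y))

Rewrite implications/biconditionals: A → B as ¬A ∨ B.
  ~(forall z. ~G(z,z)) | (forall y. G(y,y))
Move each ¬ inward, flipping quantifiers it crosses:
  (exists z. G(z,z)) | (forall y. G(y,y))
All bound variables are already distinct, so no renaming is needed.
Extract every quantifier outward, since the variables are now distinct and don't occur free across branches:
  exists z. forall y. (G(z,z) | G(y,y))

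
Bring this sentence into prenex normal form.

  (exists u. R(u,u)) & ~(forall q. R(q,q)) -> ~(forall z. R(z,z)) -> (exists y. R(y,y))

forall u. forall q. forall z. exists y. (~R(u,u) | R(q,q) | R(z,z) | R(y,y))

First replace A → B with ¬A ∨ B.
  ~((exists u. R(u,u)) & ~(forall q. R(q,q))) | ~~(forall z. R(z,z)) | (exists y. R(y,y))
Drive negations inward (¬∀x A ≡ ∃x ¬A, ¬∃x A ≡ ∀x ¬A, De Morgan for ∧/∨):
  (forall u. ~R(u,u)) | (forall q. R(q,q)) | (forall z. R(z,z)) | (exists y. R(y,y))
All bound variables are already distinct, so no renaming is needed.
Extract every quantifier outward, since the variables are now distinct and don't occur free across branches:
  forall u. forall q. forall z. exists y. (~R(u,u) | R(q,q) | R(z,z) | R(y,y))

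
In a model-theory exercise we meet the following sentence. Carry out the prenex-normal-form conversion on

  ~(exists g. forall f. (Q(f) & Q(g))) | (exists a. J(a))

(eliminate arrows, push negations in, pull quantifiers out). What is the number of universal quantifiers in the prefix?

1

Drive negations inward (¬∀x A ≡ ∃x ¬A, ¬∃x A ≡ ∀x ¬A, De Morgan for ∧/∨):
  (forall g. exists f. (~Q(f) | ~Q(g))) | (exists a. J(a))
All bound variables are already distinct, so no renaming is needed.
Extract every quantifier outward, since the variables are now distinct and don't occur free across branches:
  forall g. exists f. exists a. (~Q(f) | ~Q(g) | J(a))
The prefix is forall g exists f exists a: 1 universal, 2 existential.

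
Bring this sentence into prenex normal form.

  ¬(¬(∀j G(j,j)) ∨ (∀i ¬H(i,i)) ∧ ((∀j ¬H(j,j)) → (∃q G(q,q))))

∀j ∃i ∀p ∀q (G(j,j) ∧ (H(i,i) ∨ ¬H(p,p) ∧ ¬G(q,q)))

Eliminate → and ↔ using ¬ and ∨.
  ¬(¬(∀j G(j,j)) ∨ (∀i ¬H(i,i)) ∧ (¬(∀j ¬H(j,j)) ∨ (∃q G(q,q))))
Push ¬ through the quantifiers and connectives to reach negation normal form:
  (∀j G(j,j)) ∧ ((∃i H(i,i)) ∨ (∀j ¬H(j,j)) ∧ (∀q ¬G(q,q)))
Standardize variables apart so no two quantifiers bind the same name: j↦p.
  (∀j G(j,j)) ∧ ((∃i H(i,i)) ∨ (∀p ¬H(p,p)) ∧ (∀q ¬G(q,q)))
Finally move all quantifiers to the prefix:
  ∀j ∃i ∀p ∀q (G(j,j) ∧ (H(i,i) ∨ ¬H(p,p) ∧ ¬G(q,q)))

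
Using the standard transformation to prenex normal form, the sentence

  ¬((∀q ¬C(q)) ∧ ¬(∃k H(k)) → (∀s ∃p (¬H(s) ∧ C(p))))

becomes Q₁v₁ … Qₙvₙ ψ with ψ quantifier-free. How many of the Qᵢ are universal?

3

First replace A → B with ¬A ∨ B.
  ¬(¬((∀q ¬C(q)) ∧ ¬(∃k H(k))) ∨ (∀s ∃p (¬H(s) ∧ C(p))))
Drive negations inward (¬∀x A ≡ ∃x ¬A, ¬∃x A ≡ ∀x ¬A, De Morgan for ∧/∨):
  (∀q ¬C(q)) ∧ (∀k ¬H(k)) ∧ (∃s ∀p (H(s) ∨ ¬C(p)))
All bound variables are already distinct, so no renaming is needed.
Finally move all quantifiers to the prefix:
  ∀q ∀k ∃s ∀p (¬C(q) ∧ ¬H(k) ∧ (H(s) ∨ ¬C(p)))
The prefix is ∀q ∀k ∃s ∀p: 3 universal, 1 existential.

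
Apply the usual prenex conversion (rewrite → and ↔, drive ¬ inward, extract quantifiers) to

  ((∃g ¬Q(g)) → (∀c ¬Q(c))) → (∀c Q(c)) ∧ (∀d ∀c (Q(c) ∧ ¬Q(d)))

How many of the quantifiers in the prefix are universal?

3

Rewrite implications/biconditionals: A → B as ¬A ∨ B.
  ¬(¬(∃g ¬Q(g)) ∨ (∀c ¬Q(c))) ∨ (∀c Q(c)) ∧ (∀d ∀c (Q(c) ∧ ¬Q(d)))
Drive negations inward (¬∀x A ≡ ∃x ¬A, ¬∃x A ≡ ∀x ¬A, De Morgan for ∧/∨):
  (∃g ¬Q(g)) ∧ (∃c Q(c)) ∨ (∀c Q(c)) ∧ (∀d ∀c (Q(c) ∧ ¬Q(d)))
Rename bound variables to avoid capture: c↦q, c↦z1.
  (∃g ¬Q(g)) ∧ (∃c Q(c)) ∨ (∀q Q(q)) ∧ (∀d ∀z1 (Q(z1) ∧ ¬Q(d)))
Finally move all quantifiers to the prefix:
  ∃g ∃c ∀q ∀d ∀z1 (¬Q(g) ∧ Q(c) ∨ Q(q) ∧ Q(z1) ∧ ¬Q(d))
The prefix is ∃g ∃c ∀q ∀d ∀z1: 3 universal, 2 existential.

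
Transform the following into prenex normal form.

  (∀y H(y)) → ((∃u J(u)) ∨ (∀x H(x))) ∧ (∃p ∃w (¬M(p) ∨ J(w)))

∃y ∃u ∀x ∃p ∃w (¬H(y) ∨ (J(u) ∨ H(x)) ∧ (¬M(p) ∨ J(w)))

Rewrite implications/biconditionals: A → B as ¬A ∨ B.
  ¬(∀y H(y)) ∨ ((∃u J(u)) ∨ (∀x H(x))) ∧ (∃p ∃w (¬M(p) ∨ J(w)))
Push ¬ through the quantifiers and connectives to reach negation normal form:
  (∃y ¬H(y)) ∨ ((∃u J(u)) ∨ (∀x H(x))) ∧ (∃p ∃w (¬M(p) ∨ J(w)))
All bound variables are already distinct, so no renaming is needed.
Pull the quantifiers to the front (each side's bound variable is not free in the other side):
  ∃y ∃u ∀x ∃p ∃w (¬H(y) ∨ (J(u) ∨ H(x)) ∧ (¬M(p) ∨ J(w)))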